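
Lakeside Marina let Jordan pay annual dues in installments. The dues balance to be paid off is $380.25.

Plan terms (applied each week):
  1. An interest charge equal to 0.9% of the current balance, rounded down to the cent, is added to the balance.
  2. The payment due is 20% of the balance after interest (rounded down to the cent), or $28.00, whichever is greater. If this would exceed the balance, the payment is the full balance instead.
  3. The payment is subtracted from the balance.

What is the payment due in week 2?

# | Opening | Interest | Payment | End bal
1 | $380.25 | $3.42 | $76.73 | $306.94
2 | $306.94 | $2.76 | $61.94 | $247.76

$61.94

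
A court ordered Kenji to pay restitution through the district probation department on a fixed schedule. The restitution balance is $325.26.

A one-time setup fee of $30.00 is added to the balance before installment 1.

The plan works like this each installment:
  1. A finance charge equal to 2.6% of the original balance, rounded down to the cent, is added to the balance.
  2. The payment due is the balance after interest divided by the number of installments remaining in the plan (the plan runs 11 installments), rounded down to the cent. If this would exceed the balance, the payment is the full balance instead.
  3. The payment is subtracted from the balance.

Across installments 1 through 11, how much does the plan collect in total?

$448.21

Installment 1: opening $355.26; interest $8.45 → $363.71; payment $33.06; balance $330.65
Installment 2: opening $330.65; interest $8.45 → $339.10; payment $33.91; balance $305.19
Installment 3: opening $305.19; interest $8.45 → $313.64; payment $34.84; balance $278.80
Installment 4: opening $278.80; interest $8.45 → $287.25; payment $35.90; balance $251.35
Installment 5: opening $251.35; interest $8.45 → $259.80; payment $37.11; balance $222.69
Installment 6: opening $222.69; interest $8.45 → $231.14; payment $38.52; balance $192.62
Installment 7: opening $192.62; interest $8.45 → $201.07; payment $40.21; balance $160.86
Installment 8: opening $160.86; interest $8.45 → $169.31; payment $42.32; balance $126.99
Installment 9: opening $126.99; interest $8.45 → $135.44; payment $45.14; balance $90.30
Installment 10: opening $90.30; interest $8.45 → $98.75; payment $49.37; balance $49.38
Installment 11: opening $49.38; interest $8.45 → $57.83; payment $57.83; balance $0.00
Total paid: $448.21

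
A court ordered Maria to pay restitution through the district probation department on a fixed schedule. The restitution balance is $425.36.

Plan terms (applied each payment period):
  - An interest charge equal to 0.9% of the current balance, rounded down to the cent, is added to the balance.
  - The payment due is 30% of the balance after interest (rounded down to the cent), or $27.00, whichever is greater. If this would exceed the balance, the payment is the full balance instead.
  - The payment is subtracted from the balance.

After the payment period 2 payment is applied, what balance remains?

# | Opening | Interest | Payment | End bal
1 | $425.36 | $3.82 | $128.75 | $300.43
2 | $300.43 | $2.70 | $90.93 | $212.20

$212.20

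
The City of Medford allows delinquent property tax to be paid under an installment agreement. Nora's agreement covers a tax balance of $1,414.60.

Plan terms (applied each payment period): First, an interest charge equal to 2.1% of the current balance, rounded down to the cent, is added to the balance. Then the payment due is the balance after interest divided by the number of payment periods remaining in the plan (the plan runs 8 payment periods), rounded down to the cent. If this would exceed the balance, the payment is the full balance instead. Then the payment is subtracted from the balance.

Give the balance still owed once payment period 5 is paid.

$588.57

Payment period 1: opening $1,414.60; interest $29.70 → $1,444.30; payment $180.53; balance $1,263.77
Payment period 2: opening $1,263.77; interest $26.53 → $1,290.30; payment $184.32; balance $1,105.98
Payment period 3: opening $1,105.98; interest $23.22 → $1,129.20; payment $188.20; balance $941.00
Payment period 4: opening $941.00; interest $19.76 → $960.76; payment $192.15; balance $768.61
Payment period 5: opening $768.61; interest $16.14 → $784.75; payment $196.18; balance $588.57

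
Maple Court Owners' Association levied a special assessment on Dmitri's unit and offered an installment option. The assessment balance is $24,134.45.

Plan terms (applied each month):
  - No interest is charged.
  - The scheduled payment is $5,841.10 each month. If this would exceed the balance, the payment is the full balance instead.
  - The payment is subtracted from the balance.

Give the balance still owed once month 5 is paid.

$0.00

Month 1: opening $24,134.45; payment $5,841.10; balance $18,293.35
Month 2: opening $18,293.35; payment $5,841.10; balance $12,452.25
Month 3: opening $12,452.25; payment $5,841.10; balance $6,611.15
Month 4: opening $6,611.15; payment $5,841.10; balance $770.05
Month 5: opening $770.05; payment $770.05; balance $0.00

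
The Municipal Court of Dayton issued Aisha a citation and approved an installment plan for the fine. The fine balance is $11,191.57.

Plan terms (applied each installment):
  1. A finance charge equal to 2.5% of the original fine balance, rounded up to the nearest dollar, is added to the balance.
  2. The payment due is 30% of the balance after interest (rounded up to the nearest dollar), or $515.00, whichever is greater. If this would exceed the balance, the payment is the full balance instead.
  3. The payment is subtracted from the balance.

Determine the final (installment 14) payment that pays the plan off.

# | Opening | Interest | Payment | End bal
1 | $11,191.57 | $280.00 | $3,442.00 | $8,029.57
2 | $8,029.57 | $280.00 | $2,493.00 | $5,816.57
3 | $5,816.57 | $280.00 | $1,829.00 | $4,267.57
4 | $4,267.57 | $280.00 | $1,365.00 | $3,182.57
5 | $3,182.57 | $280.00 | $1,039.00 | $2,423.57
6 | $2,423.57 | $280.00 | $812.00 | $1,891.57
7 | $1,891.57 | $280.00 | $652.00 | $1,519.57
8 | $1,519.57 | $280.00 | $540.00 | $1,259.57
9 | $1,259.57 | $280.00 | $515.00 | $1,024.57
10 | $1,024.57 | $280.00 | $515.00 | $789.57
11 | $789.57 | $280.00 | $515.00 | $554.57
12 | $554.57 | $280.00 | $515.00 | $319.57
13 | $319.57 | $280.00 | $515.00 | $84.57
14 | $84.57 | $280.00 | $364.57 | $0.00

$364.57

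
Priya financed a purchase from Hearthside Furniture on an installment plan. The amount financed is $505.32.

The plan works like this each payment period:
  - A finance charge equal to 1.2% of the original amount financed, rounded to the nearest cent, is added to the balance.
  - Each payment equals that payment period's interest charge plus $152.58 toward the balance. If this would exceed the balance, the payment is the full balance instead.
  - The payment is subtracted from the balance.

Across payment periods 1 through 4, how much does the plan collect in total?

Payment period 1: opening $505.32; interest $6.06 → $511.38; payment $158.64; balance $352.74
Payment period 2: opening $352.74; interest $6.06 → $358.80; payment $158.64; balance $200.16
Payment period 3: opening $200.16; interest $6.06 → $206.22; payment $158.64; balance $47.58
Payment period 4: opening $47.58; interest $6.06 → $53.64; payment $53.64; balance $0.00
Total paid: $529.56

$529.56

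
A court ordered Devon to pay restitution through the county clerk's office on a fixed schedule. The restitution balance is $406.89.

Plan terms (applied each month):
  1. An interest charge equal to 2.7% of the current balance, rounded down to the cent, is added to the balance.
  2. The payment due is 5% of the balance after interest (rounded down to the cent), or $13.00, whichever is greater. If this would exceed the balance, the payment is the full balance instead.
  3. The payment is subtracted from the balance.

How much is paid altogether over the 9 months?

$170.70

Month 1: $406.89 +$10.98 interest = $417.87; pay $20.89 → $396.98
Month 2: $396.98 +$10.71 interest = $407.69; pay $20.38 → $387.31
Month 3: $387.31 +$10.45 interest = $397.76; pay $19.88 → $377.88
Month 4: $377.88 +$10.20 interest = $388.08; pay $19.40 → $368.68
Month 5: $368.68 +$9.95 interest = $378.63; pay $18.93 → $359.70
Month 6: $359.70 +$9.71 interest = $369.41; pay $18.47 → $350.94
Month 7: $350.94 +$9.47 interest = $360.41; pay $18.02 → $342.39
Month 8: $342.39 +$9.24 interest = $351.63; pay $17.58 → $334.05
Month 9: $334.05 +$9.01 interest = $343.06; pay $17.15 → $325.91
Total paid: $170.70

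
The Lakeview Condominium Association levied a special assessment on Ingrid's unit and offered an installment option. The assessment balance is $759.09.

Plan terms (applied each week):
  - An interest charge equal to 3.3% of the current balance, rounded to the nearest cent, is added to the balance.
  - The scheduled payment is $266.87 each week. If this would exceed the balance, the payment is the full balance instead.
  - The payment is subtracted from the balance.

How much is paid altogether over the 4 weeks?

# | Opening | Interest | Payment | End bal
1 | $759.09 | $25.05 | $266.87 | $517.27
2 | $517.27 | $17.07 | $266.87 | $267.47
3 | $267.47 | $8.83 | $266.87 | $9.43
4 | $9.43 | $0.31 | $9.74 | $0.00
Total paid: $810.35

$810.35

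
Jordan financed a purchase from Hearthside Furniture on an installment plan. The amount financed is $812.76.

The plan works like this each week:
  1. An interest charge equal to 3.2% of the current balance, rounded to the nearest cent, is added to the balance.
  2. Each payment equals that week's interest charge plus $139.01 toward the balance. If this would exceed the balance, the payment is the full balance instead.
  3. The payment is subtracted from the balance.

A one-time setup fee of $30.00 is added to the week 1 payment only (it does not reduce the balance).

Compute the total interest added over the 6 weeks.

Week 1: opening $812.76; interest $26.01 → $838.77; payment $165.02 (+ $30.00 fee); balance $673.75
Week 2: opening $673.75; interest $21.56 → $695.31; payment $160.57; balance $534.74
Week 3: opening $534.74; interest $17.11 → $551.85; payment $156.12; balance $395.73
Week 4: opening $395.73; interest $12.66 → $408.39; payment $151.67; balance $256.72
Week 5: opening $256.72; interest $8.22 → $264.94; payment $147.23; balance $117.71
Week 6: opening $117.71; interest $3.77 → $121.48; payment $121.48; balance $0.00
Total interest: $26.01 + $21.56 + $17.11 + $12.66 + $8.22 + $3.77 = $89.33

$89.33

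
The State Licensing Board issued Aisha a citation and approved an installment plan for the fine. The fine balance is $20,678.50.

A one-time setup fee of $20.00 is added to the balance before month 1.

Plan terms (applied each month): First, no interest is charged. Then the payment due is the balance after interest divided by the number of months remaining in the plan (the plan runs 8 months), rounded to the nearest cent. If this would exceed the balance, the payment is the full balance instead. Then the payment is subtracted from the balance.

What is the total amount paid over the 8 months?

Month 1: $20,698.50 − $2,587.31 → $18,111.19
Month 2: $18,111.19 − $2,587.31 → $15,523.88
Month 3: $15,523.88 − $2,587.31 → $12,936.57
Month 4: $12,936.57 − $2,587.31 → $10,349.26
Month 5: $10,349.26 − $2,587.32 → $7,761.94
Month 6: $7,761.94 − $2,587.31 → $5,174.63
Month 7: $5,174.63 − $2,587.32 → $2,587.31
Month 8: $2,587.31 − $2,587.31 → $0.00
Total paid: $20,698.50

$20,698.50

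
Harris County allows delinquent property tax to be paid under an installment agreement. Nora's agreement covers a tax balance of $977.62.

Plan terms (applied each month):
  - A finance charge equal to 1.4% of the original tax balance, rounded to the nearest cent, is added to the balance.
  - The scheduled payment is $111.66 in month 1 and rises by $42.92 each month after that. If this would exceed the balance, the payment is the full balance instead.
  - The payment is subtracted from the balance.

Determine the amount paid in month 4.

# | Opening | Interest | Payment | End bal
1 | $977.62 | $13.69 | $111.66 | $879.65
2 | $879.65 | $13.69 | $154.58 | $738.76
3 | $738.76 | $13.69 | $197.50 | $554.95
4 | $554.95 | $13.69 | $240.42 | $328.22

$240.42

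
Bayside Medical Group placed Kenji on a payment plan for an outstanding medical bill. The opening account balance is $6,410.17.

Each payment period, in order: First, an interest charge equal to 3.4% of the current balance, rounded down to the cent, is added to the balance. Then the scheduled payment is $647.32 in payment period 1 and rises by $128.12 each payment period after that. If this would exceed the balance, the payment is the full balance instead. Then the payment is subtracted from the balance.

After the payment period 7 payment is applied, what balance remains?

$231.68

Payment period 1: $6,410.17 +$217.94 interest = $6,628.11; pay $647.32 → $5,980.79
Payment period 2: $5,980.79 +$203.34 interest = $6,184.13; pay $775.44 → $5,408.69
Payment period 3: $5,408.69 +$183.89 interest = $5,592.58; pay $903.56 → $4,689.02
Payment period 4: $4,689.02 +$159.42 interest = $4,848.44; pay $1,031.68 → $3,816.76
Payment period 5: $3,816.76 +$129.76 interest = $3,946.52; pay $1,159.80 → $2,786.72
Payment period 6: $2,786.72 +$94.74 interest = $2,881.46; pay $1,287.92 → $1,593.54
Payment period 7: $1,593.54 +$54.18 interest = $1,647.72; pay $1,416.04 → $231.68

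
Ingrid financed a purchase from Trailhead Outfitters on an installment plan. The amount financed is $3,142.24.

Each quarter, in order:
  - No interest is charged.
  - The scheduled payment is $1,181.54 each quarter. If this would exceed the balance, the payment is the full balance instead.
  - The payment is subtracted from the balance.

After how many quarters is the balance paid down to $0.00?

3

Quarter 1: $3,142.24 − $1,181.54 → $1,960.70
Quarter 2: $1,960.70 − $1,181.54 → $779.16
Quarter 3: $779.16 − $779.16 → $0.00
Balance reaches $0.00 in quarter 3.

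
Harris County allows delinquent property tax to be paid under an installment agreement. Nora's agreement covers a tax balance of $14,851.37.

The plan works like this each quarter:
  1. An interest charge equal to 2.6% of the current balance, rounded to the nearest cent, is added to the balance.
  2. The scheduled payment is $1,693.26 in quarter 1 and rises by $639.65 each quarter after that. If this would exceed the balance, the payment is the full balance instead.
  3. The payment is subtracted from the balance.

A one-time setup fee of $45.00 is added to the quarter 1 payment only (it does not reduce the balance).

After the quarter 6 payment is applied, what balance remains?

# | Opening | Interest | Payment | Fee | End bal
1 | $14,851.37 | $386.14 | $1,693.26 | $45.00 | $13,544.25
2 | $13,544.25 | $352.15 | $2,332.91 | — | $11,563.49
3 | $11,563.49 | $300.65 | $2,972.56 | — | $8,891.58
4 | $8,891.58 | $231.18 | $3,612.21 | — | $5,510.55
5 | $5,510.55 | $143.27 | $4,251.86 | — | $1,401.96
6 | $1,401.96 | $36.45 | $1,438.41 | — | $0.00

$0.00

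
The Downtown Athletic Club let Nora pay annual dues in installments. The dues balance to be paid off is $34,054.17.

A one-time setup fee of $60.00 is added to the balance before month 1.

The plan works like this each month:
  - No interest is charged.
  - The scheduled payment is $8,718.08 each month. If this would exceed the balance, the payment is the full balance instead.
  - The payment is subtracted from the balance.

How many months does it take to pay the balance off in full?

4

# | Opening | Payment | End bal
1 | $34,114.17 | $8,718.08 | $25,396.09
2 | $25,396.09 | $8,718.08 | $16,678.01
3 | $16,678.01 | $8,718.08 | $7,959.93
4 | $7,959.93 | $7,959.93 | $0.00
Balance reaches $0.00 in month 4.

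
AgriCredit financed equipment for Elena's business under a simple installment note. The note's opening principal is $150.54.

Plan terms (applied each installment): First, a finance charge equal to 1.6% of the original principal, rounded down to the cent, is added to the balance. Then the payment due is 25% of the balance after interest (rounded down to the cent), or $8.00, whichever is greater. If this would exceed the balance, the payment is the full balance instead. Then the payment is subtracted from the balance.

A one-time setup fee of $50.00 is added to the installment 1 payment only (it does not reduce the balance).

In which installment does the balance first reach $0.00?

Installment 1: opening $150.54; interest $2.40 → $152.94; payment $38.23 (+ $50.00 fee); balance $114.71
Installment 2: opening $114.71; interest $2.40 → $117.11; payment $29.27; balance $87.84
Installment 3: opening $87.84; interest $2.40 → $90.24; payment $22.56; balance $67.68
Installment 4: opening $67.68; interest $2.40 → $70.08; payment $17.52; balance $52.56
Installment 5: opening $52.56; interest $2.40 → $54.96; payment $13.74; balance $41.22
Installment 6: opening $41.22; interest $2.40 → $43.62; payment $10.90; balance $32.72
Installment 7: opening $32.72; interest $2.40 → $35.12; payment $8.78; balance $26.34
Installment 8: opening $26.34; interest $2.40 → $28.74; payment $8.00; balance $20.74
Installment 9: opening $20.74; interest $2.40 → $23.14; payment $8.00; balance $15.14
Installment 10: opening $15.14; interest $2.40 → $17.54; payment $8.00; balance $9.54
Installment 11: opening $9.54; interest $2.40 → $11.94; payment $8.00; balance $3.94
Installment 12: opening $3.94; interest $2.40 → $6.34; payment $6.34; balance $0.00
Balance reaches $0.00 in installment 12.

12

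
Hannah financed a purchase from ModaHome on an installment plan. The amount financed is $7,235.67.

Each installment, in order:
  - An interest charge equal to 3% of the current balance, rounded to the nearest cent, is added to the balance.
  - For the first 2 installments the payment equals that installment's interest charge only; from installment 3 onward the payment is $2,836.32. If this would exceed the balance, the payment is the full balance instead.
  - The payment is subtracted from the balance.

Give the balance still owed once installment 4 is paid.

Installment 1: $7,235.67 +$217.07 interest = $7,452.74; pay $217.07 → $7,235.67
Installment 2: $7,235.67 +$217.07 interest = $7,452.74; pay $217.07 → $7,235.67
Installment 3: $7,235.67 +$217.07 interest = $7,452.74; pay $2,836.32 → $4,616.42
Installment 4: $4,616.42 +$138.49 interest = $4,754.91; pay $2,836.32 → $1,918.59

$1,918.59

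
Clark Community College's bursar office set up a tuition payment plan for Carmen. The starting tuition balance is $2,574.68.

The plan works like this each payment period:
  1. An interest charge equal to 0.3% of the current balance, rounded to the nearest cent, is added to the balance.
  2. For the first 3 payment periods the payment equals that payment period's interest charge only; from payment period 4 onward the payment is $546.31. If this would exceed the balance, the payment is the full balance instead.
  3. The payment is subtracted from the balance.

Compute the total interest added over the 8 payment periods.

# | Opening | Interest | Payment | End bal
1 | $2,574.68 | $7.72 | $7.72 | $2,574.68
2 | $2,574.68 | $7.72 | $7.72 | $2,574.68
3 | $2,574.68 | $7.72 | $7.72 | $2,574.68
4 | $2,574.68 | $7.72 | $546.31 | $2,036.09
5 | $2,036.09 | $6.11 | $546.31 | $1,495.89
6 | $1,495.89 | $4.49 | $546.31 | $954.07
7 | $954.07 | $2.86 | $546.31 | $410.62
8 | $410.62 | $1.23 | $411.85 | $0.00
Total interest: $7.72 + $7.72 + $7.72 + $7.72 + $6.11 + $4.49 + $2.86 + $1.23 = $45.57

$45.57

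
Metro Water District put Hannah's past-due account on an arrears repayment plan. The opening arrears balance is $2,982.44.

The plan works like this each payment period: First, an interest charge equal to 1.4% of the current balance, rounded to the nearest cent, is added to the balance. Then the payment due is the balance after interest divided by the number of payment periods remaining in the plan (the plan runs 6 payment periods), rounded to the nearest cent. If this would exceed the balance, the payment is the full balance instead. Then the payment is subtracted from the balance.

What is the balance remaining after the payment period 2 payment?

Payment period 1: opening $2,982.44; interest $41.75 → $3,024.19; payment $504.03; balance $2,520.16
Payment period 2: opening $2,520.16; interest $35.28 → $2,555.44; payment $511.09; balance $2,044.35

$2,044.35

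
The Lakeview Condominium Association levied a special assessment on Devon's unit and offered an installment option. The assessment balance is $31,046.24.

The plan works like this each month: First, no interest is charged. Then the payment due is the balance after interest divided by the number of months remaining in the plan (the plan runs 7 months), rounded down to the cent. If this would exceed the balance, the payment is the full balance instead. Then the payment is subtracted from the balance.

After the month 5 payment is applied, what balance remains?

Month 1: $31,046.24 − $4,435.17 → $26,611.07
Month 2: $26,611.07 − $4,435.17 → $22,175.90
Month 3: $22,175.90 − $4,435.18 → $17,740.72
Month 4: $17,740.72 − $4,435.18 → $13,305.54
Month 5: $13,305.54 − $4,435.18 → $8,870.36

$8,870.36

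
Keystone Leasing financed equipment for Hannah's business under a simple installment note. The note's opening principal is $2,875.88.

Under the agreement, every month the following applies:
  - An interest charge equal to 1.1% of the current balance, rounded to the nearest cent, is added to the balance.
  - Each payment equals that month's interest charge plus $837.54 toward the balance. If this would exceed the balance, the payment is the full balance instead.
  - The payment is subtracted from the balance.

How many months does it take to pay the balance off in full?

4

Month 1: opening $2,875.88; interest $31.63 → $2,907.51; payment $869.17; balance $2,038.34
Month 2: opening $2,038.34; interest $22.42 → $2,060.76; payment $859.96; balance $1,200.80
Month 3: opening $1,200.80; interest $13.21 → $1,214.01; payment $850.75; balance $363.26
Month 4: opening $363.26; interest $4.00 → $367.26; payment $367.26; balance $0.00
Balance reaches $0.00 in month 4.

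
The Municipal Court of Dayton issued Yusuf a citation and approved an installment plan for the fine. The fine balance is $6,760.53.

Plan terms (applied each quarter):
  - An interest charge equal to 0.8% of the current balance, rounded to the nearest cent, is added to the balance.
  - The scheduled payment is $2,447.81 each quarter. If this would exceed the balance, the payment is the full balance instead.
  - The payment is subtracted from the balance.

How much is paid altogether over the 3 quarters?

$6,865.17

# | Opening | Interest | Payment | End bal
1 | $6,760.53 | $54.08 | $2,447.81 | $4,366.80
2 | $4,366.80 | $34.93 | $2,447.81 | $1,953.92
3 | $1,953.92 | $15.63 | $1,969.55 | $0.00
Total paid: $6,865.17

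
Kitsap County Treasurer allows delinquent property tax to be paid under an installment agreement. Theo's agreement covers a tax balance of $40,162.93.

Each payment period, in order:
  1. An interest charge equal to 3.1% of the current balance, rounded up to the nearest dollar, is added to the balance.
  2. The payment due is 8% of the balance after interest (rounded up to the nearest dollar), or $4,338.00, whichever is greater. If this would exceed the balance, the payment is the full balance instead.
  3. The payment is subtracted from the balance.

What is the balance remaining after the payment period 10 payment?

$4,549.93

Payment period 1: opening $40,162.93; interest $1,246.00 → $41,408.93; payment $4,338.00; balance $37,070.93
Payment period 2: opening $37,070.93; interest $1,150.00 → $38,220.93; payment $4,338.00; balance $33,882.93
Payment period 3: opening $33,882.93; interest $1,051.00 → $34,933.93; payment $4,338.00; balance $30,595.93
Payment period 4: opening $30,595.93; interest $949.00 → $31,544.93; payment $4,338.00; balance $27,206.93
Payment period 5: opening $27,206.93; interest $844.00 → $28,050.93; payment $4,338.00; balance $23,712.93
Payment period 6: opening $23,712.93; interest $736.00 → $24,448.93; payment $4,338.00; balance $20,110.93
Payment period 7: opening $20,110.93; interest $624.00 → $20,734.93; payment $4,338.00; balance $16,396.93
Payment period 8: opening $16,396.93; interest $509.00 → $16,905.93; payment $4,338.00; balance $12,567.93
Payment period 9: opening $12,567.93; interest $390.00 → $12,957.93; payment $4,338.00; balance $8,619.93
Payment period 10: opening $8,619.93; interest $268.00 → $8,887.93; payment $4,338.00; balance $4,549.93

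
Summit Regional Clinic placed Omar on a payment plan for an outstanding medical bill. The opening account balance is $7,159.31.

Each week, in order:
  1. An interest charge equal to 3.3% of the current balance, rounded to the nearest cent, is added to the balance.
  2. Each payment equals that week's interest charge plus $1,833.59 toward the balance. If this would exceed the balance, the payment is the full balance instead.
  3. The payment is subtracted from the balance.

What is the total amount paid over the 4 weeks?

Week 1: opening $7,159.31; interest $236.26 → $7,395.57; payment $2,069.85; balance $5,325.72
Week 2: opening $5,325.72; interest $175.75 → $5,501.47; payment $2,009.34; balance $3,492.13
Week 3: opening $3,492.13; interest $115.24 → $3,607.37; payment $1,948.83; balance $1,658.54
Week 4: opening $1,658.54; interest $54.73 → $1,713.27; payment $1,713.27; balance $0.00
Total paid: $7,741.29

$7,741.29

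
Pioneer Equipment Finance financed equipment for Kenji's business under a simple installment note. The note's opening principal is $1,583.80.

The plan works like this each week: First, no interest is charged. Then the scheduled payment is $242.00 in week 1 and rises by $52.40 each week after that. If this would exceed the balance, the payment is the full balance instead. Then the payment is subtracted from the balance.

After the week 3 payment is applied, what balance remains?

Week 1: opening $1,583.80; payment $242.00; balance $1,341.80
Week 2: opening $1,341.80; payment $294.40; balance $1,047.40
Week 3: opening $1,047.40; payment $346.80; balance $700.60

$700.60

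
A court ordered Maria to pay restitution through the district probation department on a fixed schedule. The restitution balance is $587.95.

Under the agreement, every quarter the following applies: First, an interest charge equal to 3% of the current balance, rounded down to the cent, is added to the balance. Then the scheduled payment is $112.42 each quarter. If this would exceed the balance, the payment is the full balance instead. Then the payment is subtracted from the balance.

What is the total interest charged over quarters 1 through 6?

$61.40

Quarter 1: $587.95 +$17.63 interest = $605.58; pay $112.42 → $493.16
Quarter 2: $493.16 +$14.79 interest = $507.95; pay $112.42 → $395.53
Quarter 3: $395.53 +$11.86 interest = $407.39; pay $112.42 → $294.97
Quarter 4: $294.97 +$8.84 interest = $303.81; pay $112.42 → $191.39
Quarter 5: $191.39 +$5.74 interest = $197.13; pay $112.42 → $84.71
Quarter 6: $84.71 +$2.54 interest = $87.25; pay $87.25 → $0.00
Total interest: $17.63 + $14.79 + $11.86 + $8.84 + $5.74 + $2.54 = $61.40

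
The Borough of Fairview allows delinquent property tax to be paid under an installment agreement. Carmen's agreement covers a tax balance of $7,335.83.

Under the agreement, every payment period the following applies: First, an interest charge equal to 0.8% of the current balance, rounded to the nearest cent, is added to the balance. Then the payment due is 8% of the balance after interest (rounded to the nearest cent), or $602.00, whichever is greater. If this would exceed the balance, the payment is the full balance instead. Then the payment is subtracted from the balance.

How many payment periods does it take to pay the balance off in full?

# | Opening | Interest | Payment | End bal
1 | $7,335.83 | $58.69 | $602.00 | $6,792.52
2 | $6,792.52 | $54.34 | $602.00 | $6,244.86
3 | $6,244.86 | $49.96 | $602.00 | $5,692.82
4 | $5,692.82 | $45.54 | $602.00 | $5,136.36
5 | $5,136.36 | $41.09 | $602.00 | $4,575.45
6 | $4,575.45 | $36.60 | $602.00 | $4,010.05
7 | $4,010.05 | $32.08 | $602.00 | $3,440.13
8 | $3,440.13 | $27.52 | $602.00 | $2,865.65
9 | $2,865.65 | $22.93 | $602.00 | $2,286.58
10 | $2,286.58 | $18.29 | $602.00 | $1,702.87
11 | $1,702.87 | $13.62 | $602.00 | $1,114.49
12 | $1,114.49 | $8.92 | $602.00 | $521.41
13 | $521.41 | $4.17 | $525.58 | $0.00
Balance reaches $0.00 in payment period 13.

13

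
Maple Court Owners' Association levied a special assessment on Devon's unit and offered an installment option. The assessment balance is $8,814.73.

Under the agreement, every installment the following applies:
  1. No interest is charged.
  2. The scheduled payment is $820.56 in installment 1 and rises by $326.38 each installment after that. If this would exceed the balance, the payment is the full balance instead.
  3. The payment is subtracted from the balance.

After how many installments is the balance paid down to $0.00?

6

Installment 1: opening $8,814.73; payment $820.56; balance $7,994.17
Installment 2: opening $7,994.17; payment $1,146.94; balance $6,847.23
Installment 3: opening $6,847.23; payment $1,473.32; balance $5,373.91
Installment 4: opening $5,373.91; payment $1,799.70; balance $3,574.21
Installment 5: opening $3,574.21; payment $2,126.08; balance $1,448.13
Installment 6: opening $1,448.13; payment $1,448.13; balance $0.00
Balance reaches $0.00 in installment 6.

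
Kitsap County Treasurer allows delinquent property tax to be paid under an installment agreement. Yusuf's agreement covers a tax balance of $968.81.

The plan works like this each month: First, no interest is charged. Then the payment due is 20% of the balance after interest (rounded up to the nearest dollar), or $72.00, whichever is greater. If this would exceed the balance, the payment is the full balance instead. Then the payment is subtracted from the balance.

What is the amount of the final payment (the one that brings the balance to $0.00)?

# | Opening | Payment | End bal
1 | $968.81 | $194.00 | $774.81
2 | $774.81 | $155.00 | $619.81
3 | $619.81 | $124.00 | $495.81
4 | $495.81 | $100.00 | $395.81
5 | $395.81 | $80.00 | $315.81
6 | $315.81 | $72.00 | $243.81
7 | $243.81 | $72.00 | $171.81
8 | $171.81 | $72.00 | $99.81
9 | $99.81 | $72.00 | $27.81
10 | $27.81 | $27.81 | $0.00

$27.81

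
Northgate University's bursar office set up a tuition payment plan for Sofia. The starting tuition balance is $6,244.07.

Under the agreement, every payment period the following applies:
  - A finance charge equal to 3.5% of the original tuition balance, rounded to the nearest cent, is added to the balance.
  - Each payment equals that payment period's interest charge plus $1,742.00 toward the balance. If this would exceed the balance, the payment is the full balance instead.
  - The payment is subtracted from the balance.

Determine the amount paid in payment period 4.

$1,236.61

Payment period 1: opening $6,244.07; interest $218.54 → $6,462.61; payment $1,960.54; balance $4,502.07
Payment period 2: opening $4,502.07; interest $218.54 → $4,720.61; payment $1,960.54; balance $2,760.07
Payment period 3: opening $2,760.07; interest $218.54 → $2,978.61; payment $1,960.54; balance $1,018.07
Payment period 4: opening $1,018.07; interest $218.54 → $1,236.61; payment $1,236.61; balance $0.00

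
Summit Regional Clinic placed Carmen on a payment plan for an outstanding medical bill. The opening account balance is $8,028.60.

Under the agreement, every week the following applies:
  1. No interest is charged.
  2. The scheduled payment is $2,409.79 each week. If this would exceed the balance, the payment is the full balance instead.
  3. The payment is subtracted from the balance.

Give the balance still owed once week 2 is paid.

# | Opening | Payment | End bal
1 | $8,028.60 | $2,409.79 | $5,618.81
2 | $5,618.81 | $2,409.79 | $3,209.02

$3,209.02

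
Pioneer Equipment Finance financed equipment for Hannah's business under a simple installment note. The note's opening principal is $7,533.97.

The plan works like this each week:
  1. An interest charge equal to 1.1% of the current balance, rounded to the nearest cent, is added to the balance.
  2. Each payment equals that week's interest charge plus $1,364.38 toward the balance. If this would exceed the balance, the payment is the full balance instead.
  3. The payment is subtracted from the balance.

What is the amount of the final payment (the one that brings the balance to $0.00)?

$719.90

Week 1: opening $7,533.97; interest $82.87 → $7,616.84; payment $1,447.25; balance $6,169.59
Week 2: opening $6,169.59; interest $67.87 → $6,237.46; payment $1,432.25; balance $4,805.21
Week 3: opening $4,805.21; interest $52.86 → $4,858.07; payment $1,417.24; balance $3,440.83
Week 4: opening $3,440.83; interest $37.85 → $3,478.68; payment $1,402.23; balance $2,076.45
Week 5: opening $2,076.45; interest $22.84 → $2,099.29; payment $1,387.22; balance $712.07
Week 6: opening $712.07; interest $7.83 → $719.90; payment $719.90; balance $0.00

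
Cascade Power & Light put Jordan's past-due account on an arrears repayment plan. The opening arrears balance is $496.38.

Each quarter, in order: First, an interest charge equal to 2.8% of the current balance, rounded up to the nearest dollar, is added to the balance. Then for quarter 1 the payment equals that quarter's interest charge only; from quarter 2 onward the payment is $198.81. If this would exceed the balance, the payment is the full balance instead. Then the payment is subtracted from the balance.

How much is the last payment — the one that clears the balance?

$125.76

Quarter 1: opening $496.38; interest $14.00 → $510.38; payment $14.00; balance $496.38
Quarter 2: opening $496.38; interest $14.00 → $510.38; payment $198.81; balance $311.57
Quarter 3: opening $311.57; interest $9.00 → $320.57; payment $198.81; balance $121.76
Quarter 4: opening $121.76; interest $4.00 → $125.76; payment $125.76; balance $0.00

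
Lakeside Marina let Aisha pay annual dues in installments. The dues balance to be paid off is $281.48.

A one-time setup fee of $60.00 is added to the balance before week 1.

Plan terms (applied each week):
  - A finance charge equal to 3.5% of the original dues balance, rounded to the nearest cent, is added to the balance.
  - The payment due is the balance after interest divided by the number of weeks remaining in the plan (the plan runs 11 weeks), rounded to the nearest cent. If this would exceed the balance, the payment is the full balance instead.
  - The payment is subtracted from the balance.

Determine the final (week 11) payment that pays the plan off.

# | Opening | Interest | Payment | End bal
1 | $341.48 | $9.85 | $31.94 | $319.39
2 | $319.39 | $9.85 | $32.92 | $296.32
3 | $296.32 | $9.85 | $34.02 | $272.15
4 | $272.15 | $9.85 | $35.25 | $246.75
5 | $246.75 | $9.85 | $36.66 | $219.94
6 | $219.94 | $9.85 | $38.30 | $191.49
7 | $191.49 | $9.85 | $40.27 | $161.07
8 | $161.07 | $9.85 | $42.73 | $128.19
9 | $128.19 | $9.85 | $46.01 | $92.03
10 | $92.03 | $9.85 | $50.94 | $50.94
11 | $50.94 | $9.85 | $60.79 | $0.00

$60.79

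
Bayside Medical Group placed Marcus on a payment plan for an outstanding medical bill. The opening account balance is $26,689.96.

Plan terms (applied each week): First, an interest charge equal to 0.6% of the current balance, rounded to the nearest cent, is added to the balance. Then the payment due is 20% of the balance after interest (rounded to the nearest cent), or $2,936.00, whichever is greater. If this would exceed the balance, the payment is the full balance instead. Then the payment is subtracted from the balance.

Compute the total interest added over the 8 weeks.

Week 1: $26,689.96 +$160.14 interest = $26,850.10; pay $5,370.02 → $21,480.08
Week 2: $21,480.08 +$128.88 interest = $21,608.96; pay $4,321.79 → $17,287.17
Week 3: $17,287.17 +$103.72 interest = $17,390.89; pay $3,478.18 → $13,912.71
Week 4: $13,912.71 +$83.48 interest = $13,996.19; pay $2,936.00 → $11,060.19
Week 5: $11,060.19 +$66.36 interest = $11,126.55; pay $2,936.00 → $8,190.55
Week 6: $8,190.55 +$49.14 interest = $8,239.69; pay $2,936.00 → $5,303.69
Week 7: $5,303.69 +$31.82 interest = $5,335.51; pay $2,936.00 → $2,399.51
Week 8: $2,399.51 +$14.40 interest = $2,413.91; pay $2,413.91 → $0.00
Total interest: $160.14 + $128.88 + $103.72 + $83.48 + $66.36 + $49.14 + $31.82 + $14.40 = $637.94

$637.94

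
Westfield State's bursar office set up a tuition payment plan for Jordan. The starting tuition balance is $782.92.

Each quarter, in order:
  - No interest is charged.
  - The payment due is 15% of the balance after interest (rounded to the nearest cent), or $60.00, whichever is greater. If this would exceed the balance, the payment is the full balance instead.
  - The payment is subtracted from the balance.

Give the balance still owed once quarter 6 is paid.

# | Opening | Payment | End bal
1 | $782.92 | $117.44 | $665.48
2 | $665.48 | $99.82 | $565.66
3 | $565.66 | $84.85 | $480.81
4 | $480.81 | $72.12 | $408.69
5 | $408.69 | $61.30 | $347.39
6 | $347.39 | $60.00 | $287.39

$287.39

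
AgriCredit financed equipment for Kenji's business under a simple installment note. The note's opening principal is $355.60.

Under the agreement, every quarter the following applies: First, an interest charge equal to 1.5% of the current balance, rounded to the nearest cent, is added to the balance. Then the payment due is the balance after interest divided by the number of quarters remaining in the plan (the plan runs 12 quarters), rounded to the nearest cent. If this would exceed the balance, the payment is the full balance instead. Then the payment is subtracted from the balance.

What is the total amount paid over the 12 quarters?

Quarter 1: opening $355.60; interest $5.33 → $360.93; payment $30.08; balance $330.85
Quarter 2: opening $330.85; interest $4.96 → $335.81; payment $30.53; balance $305.28
Quarter 3: opening $305.28; interest $4.58 → $309.86; payment $30.99; balance $278.87
Quarter 4: opening $278.87; interest $4.18 → $283.05; payment $31.45; balance $251.60
Quarter 5: opening $251.60; interest $3.77 → $255.37; payment $31.92; balance $223.45
Quarter 6: opening $223.45; interest $3.35 → $226.80; payment $32.40; balance $194.40
Quarter 7: opening $194.40; interest $2.92 → $197.32; payment $32.89; balance $164.43
Quarter 8: opening $164.43; interest $2.47 → $166.90; payment $33.38; balance $133.52
Quarter 9: opening $133.52; interest $2.00 → $135.52; payment $33.88; balance $101.64
Quarter 10: opening $101.64; interest $1.52 → $103.16; payment $34.39; balance $68.77
Quarter 11: opening $68.77; interest $1.03 → $69.80; payment $34.90; balance $34.90
Quarter 12: opening $34.90; interest $0.52 → $35.42; payment $35.42; balance $0.00
Total paid: $392.23

$392.23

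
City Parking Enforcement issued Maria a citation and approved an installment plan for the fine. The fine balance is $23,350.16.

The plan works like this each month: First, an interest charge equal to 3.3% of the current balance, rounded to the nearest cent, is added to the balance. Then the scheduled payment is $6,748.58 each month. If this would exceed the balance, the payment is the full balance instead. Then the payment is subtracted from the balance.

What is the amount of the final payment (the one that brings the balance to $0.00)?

$4,976.75

Month 1: $23,350.16 +$770.56 interest = $24,120.72; pay $6,748.58 → $17,372.14
Month 2: $17,372.14 +$573.28 interest = $17,945.42; pay $6,748.58 → $11,196.84
Month 3: $11,196.84 +$369.50 interest = $11,566.34; pay $6,748.58 → $4,817.76
Month 4: $4,817.76 +$158.99 interest = $4,976.75; pay $4,976.75 → $0.00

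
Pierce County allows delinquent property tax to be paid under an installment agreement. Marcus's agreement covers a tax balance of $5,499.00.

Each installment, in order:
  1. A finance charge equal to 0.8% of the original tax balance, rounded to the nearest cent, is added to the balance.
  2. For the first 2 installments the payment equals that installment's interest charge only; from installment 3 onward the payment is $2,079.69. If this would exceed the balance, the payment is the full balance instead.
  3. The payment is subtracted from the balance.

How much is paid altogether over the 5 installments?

Installment 1: $5,499.00 +$43.99 interest = $5,542.99; pay $43.99 → $5,499.00
Installment 2: $5,499.00 +$43.99 interest = $5,542.99; pay $43.99 → $5,499.00
Installment 3: $5,499.00 +$43.99 interest = $5,542.99; pay $2,079.69 → $3,463.30
Installment 4: $3,463.30 +$43.99 interest = $3,507.29; pay $2,079.69 → $1,427.60
Installment 5: $1,427.60 +$43.99 interest = $1,471.59; pay $1,471.59 → $0.00
Total paid: $5,718.95

$5,718.95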